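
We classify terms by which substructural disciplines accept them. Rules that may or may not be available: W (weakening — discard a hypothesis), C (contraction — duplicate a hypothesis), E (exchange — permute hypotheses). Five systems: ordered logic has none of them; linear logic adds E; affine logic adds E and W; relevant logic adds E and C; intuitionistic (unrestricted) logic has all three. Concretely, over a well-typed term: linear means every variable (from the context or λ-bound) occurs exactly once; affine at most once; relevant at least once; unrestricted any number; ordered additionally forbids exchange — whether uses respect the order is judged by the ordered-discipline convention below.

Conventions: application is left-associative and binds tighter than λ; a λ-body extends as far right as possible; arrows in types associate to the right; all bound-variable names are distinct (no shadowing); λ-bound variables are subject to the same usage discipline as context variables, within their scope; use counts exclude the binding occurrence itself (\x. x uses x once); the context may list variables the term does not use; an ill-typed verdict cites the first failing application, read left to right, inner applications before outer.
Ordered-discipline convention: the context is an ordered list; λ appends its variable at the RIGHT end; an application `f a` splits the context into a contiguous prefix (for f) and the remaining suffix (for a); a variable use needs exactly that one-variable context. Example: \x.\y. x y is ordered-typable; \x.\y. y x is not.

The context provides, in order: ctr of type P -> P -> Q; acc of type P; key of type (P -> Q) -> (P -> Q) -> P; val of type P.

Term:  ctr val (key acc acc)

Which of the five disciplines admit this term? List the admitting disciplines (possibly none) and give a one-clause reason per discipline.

accepted by: none
variable uses: ctr ×1, acc ×2, key ×1, val ×1
use order (left to right): ctr, val, key, acc, acc
typing: ill-typed: a function awaiting P -> Q gets P
ordered: ✗ — the type mismatch rejects it
linear: ✗ — not simply typable
affine: ✗ — fails simple typing
relevant: ✗ — a type mismatch blocks all five
unrestricted: ✗ — the type mismatch rejects it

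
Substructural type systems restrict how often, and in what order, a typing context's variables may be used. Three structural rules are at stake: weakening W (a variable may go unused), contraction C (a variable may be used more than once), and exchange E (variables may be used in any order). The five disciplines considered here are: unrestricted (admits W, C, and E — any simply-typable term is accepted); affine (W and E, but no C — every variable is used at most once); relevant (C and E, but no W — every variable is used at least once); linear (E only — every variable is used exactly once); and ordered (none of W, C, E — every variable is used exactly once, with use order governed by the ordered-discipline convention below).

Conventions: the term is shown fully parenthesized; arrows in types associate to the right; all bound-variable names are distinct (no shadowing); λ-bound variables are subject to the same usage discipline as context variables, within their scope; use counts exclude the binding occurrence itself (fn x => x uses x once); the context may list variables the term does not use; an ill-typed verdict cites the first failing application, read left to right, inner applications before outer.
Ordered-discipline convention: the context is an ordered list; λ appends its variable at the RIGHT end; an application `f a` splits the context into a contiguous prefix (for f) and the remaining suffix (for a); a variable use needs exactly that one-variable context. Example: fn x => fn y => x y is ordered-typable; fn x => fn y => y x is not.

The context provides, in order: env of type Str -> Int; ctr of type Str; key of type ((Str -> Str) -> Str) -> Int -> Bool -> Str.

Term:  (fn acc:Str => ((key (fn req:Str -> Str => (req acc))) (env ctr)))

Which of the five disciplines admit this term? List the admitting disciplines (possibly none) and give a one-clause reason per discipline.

accepted by: linear, affine, relevant, unrestricted
variable uses: env: 1; ctr: 1; key: 1; acc [bound]: 1; req [bound]: 1
uses in reading order: key, req, acc, env, ctr
typing: well-typed at Str -> Bool -> Str
ordered ✗ (needs exchange: uses follow key, req, acc, env, ctr)
linear ✓ (env, ctr, key, acc, req: one use apiece)
affine ✓ (none of env, ctr, key, acc, req used more than once)
relevant ✓ (every one of env, ctr, key, acc, req appears)
unrestricted ✓ (well-typed at Str -> Bool -> Str; no restrictions here)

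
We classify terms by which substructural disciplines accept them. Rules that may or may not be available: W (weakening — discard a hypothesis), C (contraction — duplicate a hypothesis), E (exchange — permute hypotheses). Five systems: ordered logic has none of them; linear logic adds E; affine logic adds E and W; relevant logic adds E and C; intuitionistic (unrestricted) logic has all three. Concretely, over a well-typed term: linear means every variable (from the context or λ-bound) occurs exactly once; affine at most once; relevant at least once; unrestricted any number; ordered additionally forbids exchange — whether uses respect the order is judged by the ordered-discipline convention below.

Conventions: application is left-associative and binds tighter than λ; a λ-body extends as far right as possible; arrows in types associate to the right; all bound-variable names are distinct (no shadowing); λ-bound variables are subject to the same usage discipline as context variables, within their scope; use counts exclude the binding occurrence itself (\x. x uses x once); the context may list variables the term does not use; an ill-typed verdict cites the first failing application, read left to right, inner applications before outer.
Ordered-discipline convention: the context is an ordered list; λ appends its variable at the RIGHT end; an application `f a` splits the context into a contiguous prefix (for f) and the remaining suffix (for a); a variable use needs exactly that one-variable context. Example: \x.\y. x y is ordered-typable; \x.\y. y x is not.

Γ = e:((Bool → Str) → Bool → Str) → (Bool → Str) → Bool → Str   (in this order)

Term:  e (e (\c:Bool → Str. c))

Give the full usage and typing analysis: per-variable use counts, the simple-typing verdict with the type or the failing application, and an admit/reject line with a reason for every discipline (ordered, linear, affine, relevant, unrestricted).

variable uses: e=2, c [bound]=1
uses in reading order: e, e, c
typing: ✓ — (Bool → Str) → Bool → Str
ordered: ✗ — repeated use of e ×2
linear: ✗ — repeated use of e ×2
affine: ✗ — repeated use of e ×2
relevant: ✓ — none of e, c goes unused
unrestricted: ✓ — simply typable at (Bool → Str) → Bool → Str; W, C, E all held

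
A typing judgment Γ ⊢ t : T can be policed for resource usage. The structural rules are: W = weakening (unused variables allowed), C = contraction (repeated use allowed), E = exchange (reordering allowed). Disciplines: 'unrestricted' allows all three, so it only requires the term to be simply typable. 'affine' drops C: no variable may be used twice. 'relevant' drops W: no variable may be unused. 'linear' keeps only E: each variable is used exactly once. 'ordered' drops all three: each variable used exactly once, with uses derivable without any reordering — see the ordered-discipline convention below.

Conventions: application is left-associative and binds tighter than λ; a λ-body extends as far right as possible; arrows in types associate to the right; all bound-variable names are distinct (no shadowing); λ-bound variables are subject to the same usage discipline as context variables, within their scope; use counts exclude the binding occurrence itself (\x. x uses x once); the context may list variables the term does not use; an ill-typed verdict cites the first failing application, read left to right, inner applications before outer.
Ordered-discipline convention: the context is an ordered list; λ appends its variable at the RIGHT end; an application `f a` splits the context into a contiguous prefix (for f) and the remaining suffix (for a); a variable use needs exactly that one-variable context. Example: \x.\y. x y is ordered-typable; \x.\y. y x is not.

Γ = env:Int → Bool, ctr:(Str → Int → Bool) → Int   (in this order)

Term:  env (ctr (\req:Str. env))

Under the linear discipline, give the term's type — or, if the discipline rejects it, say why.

not well-typed under linear — needs contraction — env ×2; needs weakening: req unused
variable uses: env ×2, ctr ×1, req (bound) ×0
use order (left to right): env, ctr, env
typing: the term checks, with type Bool
across the five disciplines: ordered ✗, linear ✗, affine ✗, relevant ✗, unrestricted ✓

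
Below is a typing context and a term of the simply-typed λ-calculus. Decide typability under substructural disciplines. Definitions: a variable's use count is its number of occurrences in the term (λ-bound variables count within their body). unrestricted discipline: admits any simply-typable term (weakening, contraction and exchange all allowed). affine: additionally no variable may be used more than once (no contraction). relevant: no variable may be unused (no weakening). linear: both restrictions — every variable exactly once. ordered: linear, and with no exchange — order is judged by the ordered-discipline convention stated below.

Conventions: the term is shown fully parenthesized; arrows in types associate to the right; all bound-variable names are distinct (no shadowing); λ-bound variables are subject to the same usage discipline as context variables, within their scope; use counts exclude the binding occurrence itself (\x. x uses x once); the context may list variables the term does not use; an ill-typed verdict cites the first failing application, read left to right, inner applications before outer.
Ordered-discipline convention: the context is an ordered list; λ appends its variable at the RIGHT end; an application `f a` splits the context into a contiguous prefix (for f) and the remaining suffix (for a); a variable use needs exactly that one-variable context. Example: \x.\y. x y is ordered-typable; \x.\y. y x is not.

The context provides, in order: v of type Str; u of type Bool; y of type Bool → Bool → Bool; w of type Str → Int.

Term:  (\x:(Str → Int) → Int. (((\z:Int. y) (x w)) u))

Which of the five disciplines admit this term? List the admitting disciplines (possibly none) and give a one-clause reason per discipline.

admitting disciplines: affine, unrestricted
usage: v: 0×; u: 1×; y: 1×; w: 1×; x (bound): 1×; z (bound): 0×
left-to-right use order: y, x, w, u
typing: ✓ — ((Str → Int) → Int) → Bool → Bool
ordered: ✗ — unused: v, z — weakening required
linear: ✗ — unused: v, z — weakening required
affine: ✓ — v, u, y, w, x, z: no repeats, contraction unneeded
relevant: ✗ — unused: v, z — weakening required
unrestricted: ✓ — typability at ((Str → Int) → Int) → Bool → Bool is all that's needed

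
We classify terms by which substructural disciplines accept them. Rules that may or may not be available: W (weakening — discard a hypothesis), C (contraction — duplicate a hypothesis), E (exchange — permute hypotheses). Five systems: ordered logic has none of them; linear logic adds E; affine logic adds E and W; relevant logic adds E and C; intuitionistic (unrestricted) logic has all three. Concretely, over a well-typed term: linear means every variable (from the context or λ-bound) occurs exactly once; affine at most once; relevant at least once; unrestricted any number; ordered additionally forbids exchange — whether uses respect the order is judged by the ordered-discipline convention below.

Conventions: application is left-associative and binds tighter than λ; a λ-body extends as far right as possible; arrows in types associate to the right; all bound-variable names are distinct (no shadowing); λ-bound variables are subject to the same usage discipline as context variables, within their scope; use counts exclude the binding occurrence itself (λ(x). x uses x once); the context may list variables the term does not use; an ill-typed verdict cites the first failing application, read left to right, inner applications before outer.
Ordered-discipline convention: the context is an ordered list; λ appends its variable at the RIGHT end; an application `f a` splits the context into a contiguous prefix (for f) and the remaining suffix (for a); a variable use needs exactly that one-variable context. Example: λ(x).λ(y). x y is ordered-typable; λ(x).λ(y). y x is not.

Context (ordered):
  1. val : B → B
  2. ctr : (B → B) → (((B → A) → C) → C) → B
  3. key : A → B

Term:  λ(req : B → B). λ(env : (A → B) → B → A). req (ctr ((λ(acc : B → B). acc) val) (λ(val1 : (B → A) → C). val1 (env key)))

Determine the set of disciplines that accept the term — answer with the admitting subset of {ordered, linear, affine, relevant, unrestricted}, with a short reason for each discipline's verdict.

accepted by: linear, affine, relevant, unrestricted
variable uses: val=1; ctr=1; key=1; req (λ-bound)=1; env (λ-bound)=1; acc (λ-bound)=1; val1 (λ-bound)=1
use order (left to right): req, ctr, acc, val, val1, env, key
typing: well-typed — term : (B → B) → ((A → B) → B → A) → B
ordered: ✗ — no contiguous prefix/suffix split fits req, ctr, acc, val, val1, env, key
linear: ✓ — each of val, ctr, key, req, env, acc, val1 used exactly once
affine: ✓ — none of val, ctr, key, req, env, acc, val1 used more than once
relevant: ✓ — none of val, ctr, key, req, env, acc, val1 goes unused
unrestricted: ✓ — type-checks ((B → B) → ((A → B) → B → A) → B) and nothing is barred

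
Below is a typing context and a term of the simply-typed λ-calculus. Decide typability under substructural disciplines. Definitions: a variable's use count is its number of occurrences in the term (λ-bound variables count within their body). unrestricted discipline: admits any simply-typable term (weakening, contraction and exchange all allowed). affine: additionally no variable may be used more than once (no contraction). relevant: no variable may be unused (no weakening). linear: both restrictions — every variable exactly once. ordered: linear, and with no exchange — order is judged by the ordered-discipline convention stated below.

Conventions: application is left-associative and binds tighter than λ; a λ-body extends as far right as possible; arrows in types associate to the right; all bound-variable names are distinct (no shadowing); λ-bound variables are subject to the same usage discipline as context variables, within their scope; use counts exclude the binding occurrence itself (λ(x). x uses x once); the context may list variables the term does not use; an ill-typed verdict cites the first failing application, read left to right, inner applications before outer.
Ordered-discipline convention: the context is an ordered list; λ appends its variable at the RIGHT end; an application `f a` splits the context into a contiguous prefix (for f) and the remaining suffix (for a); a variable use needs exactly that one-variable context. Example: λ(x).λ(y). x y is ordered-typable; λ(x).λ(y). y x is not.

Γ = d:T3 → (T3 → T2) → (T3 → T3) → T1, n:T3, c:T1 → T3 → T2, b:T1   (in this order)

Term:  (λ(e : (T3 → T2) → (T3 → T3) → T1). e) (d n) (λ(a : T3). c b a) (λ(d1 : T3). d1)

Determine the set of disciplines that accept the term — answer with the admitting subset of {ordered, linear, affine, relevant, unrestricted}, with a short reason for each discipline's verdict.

admitted by: ordered, linear, affine, relevant, unrestricted
counts: d=1; n=1; c=1; b=1; e (bound)=1; a (bound)=1; d1 (bound)=1
use order (left to right): e, d, n, c, b, a, d1
typing: the term checks, with type T1
ordered: ✓, d, n, c, b, e, a, d1: once each, no exchange needed
linear: ✓, exactly-once usage across d, n, c, b, e, a, d1
affine: ✓, at most one use each (d, n, c, b, e, a, d1)
relevant: ✓, at least one use each (d, n, c, b, e, a, d1)
unrestricted: ✓, simply typable at T1; W, C, E all held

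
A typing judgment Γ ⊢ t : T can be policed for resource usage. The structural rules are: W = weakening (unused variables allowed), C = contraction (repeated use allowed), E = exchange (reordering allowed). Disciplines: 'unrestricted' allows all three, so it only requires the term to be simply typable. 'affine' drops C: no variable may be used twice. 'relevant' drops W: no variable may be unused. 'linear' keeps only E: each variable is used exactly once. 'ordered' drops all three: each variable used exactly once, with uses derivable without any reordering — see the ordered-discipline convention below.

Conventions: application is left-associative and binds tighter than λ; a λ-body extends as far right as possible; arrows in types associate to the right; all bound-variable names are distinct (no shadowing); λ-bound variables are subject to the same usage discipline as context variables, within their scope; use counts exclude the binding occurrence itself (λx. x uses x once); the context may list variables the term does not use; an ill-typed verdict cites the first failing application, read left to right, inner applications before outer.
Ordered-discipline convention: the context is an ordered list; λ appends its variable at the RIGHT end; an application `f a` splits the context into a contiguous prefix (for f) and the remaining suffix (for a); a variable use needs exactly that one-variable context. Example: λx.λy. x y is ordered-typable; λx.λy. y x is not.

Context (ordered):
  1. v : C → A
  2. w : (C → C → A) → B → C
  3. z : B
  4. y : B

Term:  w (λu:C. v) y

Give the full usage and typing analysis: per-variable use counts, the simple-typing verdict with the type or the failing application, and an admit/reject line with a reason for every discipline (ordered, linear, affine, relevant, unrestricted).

counts: v=1; w=1; z=0; y=1; u (λ-bound)=0
left-to-right use order: w, v, y
typing: ✓ — C
ordered ✗ (z, u left unused)
linear ✗ (z, u left unused)
affine ✓ (none of v, w, z, y, u used more than once)
relevant ✗ (z, u left unused)
unrestricted ✓ (simply typable at C; W, C, E all held)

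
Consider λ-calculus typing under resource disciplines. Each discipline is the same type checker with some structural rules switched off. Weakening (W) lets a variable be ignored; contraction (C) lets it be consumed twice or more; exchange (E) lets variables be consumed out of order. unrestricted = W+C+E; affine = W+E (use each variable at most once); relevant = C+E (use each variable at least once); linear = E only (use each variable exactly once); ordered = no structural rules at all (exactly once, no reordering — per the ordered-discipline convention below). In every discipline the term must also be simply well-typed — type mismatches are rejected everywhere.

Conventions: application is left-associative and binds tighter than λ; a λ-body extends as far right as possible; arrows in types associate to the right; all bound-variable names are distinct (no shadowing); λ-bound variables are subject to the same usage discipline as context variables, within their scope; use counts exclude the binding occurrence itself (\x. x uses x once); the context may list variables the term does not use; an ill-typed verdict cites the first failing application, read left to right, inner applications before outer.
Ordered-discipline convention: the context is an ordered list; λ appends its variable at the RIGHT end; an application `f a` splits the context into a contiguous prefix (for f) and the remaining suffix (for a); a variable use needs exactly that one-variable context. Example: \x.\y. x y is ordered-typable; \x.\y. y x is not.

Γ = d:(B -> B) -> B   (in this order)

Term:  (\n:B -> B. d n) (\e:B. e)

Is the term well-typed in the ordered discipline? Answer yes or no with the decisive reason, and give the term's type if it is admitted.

yes — one use each (d, n, e); ordered split holds; term : B
usage: d=1, n [bound]=1, e [bound]=1
uses in reading order: d, n, e
typing: well-typed — term : B
summary: ordered ✓, linear ✓, affine ✓, relevant ✓, unrestricted ✓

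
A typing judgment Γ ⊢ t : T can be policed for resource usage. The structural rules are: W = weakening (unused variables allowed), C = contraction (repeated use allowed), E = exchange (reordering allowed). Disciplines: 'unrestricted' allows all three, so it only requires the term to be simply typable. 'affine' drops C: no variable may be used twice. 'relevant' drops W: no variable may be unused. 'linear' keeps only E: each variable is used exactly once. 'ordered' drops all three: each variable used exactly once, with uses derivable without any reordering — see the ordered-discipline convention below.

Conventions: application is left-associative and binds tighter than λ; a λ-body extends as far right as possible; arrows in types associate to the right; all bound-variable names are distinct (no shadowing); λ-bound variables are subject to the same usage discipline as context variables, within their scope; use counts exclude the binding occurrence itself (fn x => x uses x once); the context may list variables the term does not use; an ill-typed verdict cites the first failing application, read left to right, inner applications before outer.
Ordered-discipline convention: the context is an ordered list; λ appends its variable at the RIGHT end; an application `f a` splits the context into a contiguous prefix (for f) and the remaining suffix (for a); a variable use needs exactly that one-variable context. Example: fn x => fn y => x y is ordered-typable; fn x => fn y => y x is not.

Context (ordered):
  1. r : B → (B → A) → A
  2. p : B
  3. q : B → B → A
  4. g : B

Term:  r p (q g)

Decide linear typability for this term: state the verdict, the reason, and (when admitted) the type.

yes — r, p, q, g: one use apiece; term : A
counts: r ×1; p ×1; q ×1; g ×1
uses in reading order: r, p, q, g
typing: well-typed — term : A
summary: ordered ✓; linear ✓; affine ✓; relevant ✓; unrestricted ✓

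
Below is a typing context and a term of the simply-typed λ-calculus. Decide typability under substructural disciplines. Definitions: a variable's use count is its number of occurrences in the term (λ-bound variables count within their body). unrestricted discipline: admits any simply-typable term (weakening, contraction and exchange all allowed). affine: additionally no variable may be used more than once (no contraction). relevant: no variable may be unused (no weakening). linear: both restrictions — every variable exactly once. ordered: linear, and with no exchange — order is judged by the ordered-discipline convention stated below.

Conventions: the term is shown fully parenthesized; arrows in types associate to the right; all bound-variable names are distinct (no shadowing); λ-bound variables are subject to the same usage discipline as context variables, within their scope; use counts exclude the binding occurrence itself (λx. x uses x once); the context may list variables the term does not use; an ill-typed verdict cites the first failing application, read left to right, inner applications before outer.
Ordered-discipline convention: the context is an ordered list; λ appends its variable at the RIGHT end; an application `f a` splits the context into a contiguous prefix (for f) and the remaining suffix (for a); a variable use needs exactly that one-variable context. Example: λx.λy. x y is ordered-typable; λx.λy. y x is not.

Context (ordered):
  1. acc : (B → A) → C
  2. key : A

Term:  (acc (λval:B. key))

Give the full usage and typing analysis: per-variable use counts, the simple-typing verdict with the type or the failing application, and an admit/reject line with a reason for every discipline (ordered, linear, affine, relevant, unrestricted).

counts: acc=1, key=1, val (bound)=0
uses in reading order: acc, key
typing: well-typed — term : C
ordered: ✗ — needs weakening: val unused
linear: ✗ — needs weakening: val unused
affine: ✓ — at most one use each (acc, key, val)
relevant: ✗ — needs weakening: val unused
unrestricted: ✓ — well-typed at C; no restrictions here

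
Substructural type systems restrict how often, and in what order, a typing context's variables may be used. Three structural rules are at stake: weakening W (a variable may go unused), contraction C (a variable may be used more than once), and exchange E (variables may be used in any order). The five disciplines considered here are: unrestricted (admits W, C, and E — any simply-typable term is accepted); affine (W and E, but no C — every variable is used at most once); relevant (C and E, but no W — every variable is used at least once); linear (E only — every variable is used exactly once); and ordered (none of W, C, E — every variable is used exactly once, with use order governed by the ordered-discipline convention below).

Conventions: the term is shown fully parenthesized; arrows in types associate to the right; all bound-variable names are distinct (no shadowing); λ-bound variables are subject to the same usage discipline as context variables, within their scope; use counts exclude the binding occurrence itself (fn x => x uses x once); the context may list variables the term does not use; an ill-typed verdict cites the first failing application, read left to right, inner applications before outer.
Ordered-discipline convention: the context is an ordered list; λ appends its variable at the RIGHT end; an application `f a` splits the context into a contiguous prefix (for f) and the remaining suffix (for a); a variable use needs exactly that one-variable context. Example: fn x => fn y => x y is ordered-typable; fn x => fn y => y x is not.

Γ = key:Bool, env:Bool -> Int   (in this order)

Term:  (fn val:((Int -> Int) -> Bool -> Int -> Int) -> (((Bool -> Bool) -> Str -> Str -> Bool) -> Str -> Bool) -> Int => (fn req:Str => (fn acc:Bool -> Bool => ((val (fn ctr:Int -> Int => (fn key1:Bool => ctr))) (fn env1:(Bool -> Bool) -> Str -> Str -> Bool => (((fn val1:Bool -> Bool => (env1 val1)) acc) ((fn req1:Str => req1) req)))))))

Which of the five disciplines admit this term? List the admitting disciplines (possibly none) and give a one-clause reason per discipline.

admitted by: affine, unrestricted
variable uses: key: 0; env: 0; val [bound]: 1; req [bound]: 1; acc [bound]: 1; ctr [bound]: 1; key1 [bound]: 0; env1 [bound]: 1; val1 [bound]: 1; req1 [bound]: 1
left-to-right use order: val, ctr, env1, val1, acc, req1, req
typing: the term checks, with type (((Int -> Int) -> Bool -> Int -> Int) -> (((Bool -> Bool) -> Str -> Str -> Bool) -> Str -> Bool) -> Int) -> Str -> (Bool -> Bool) -> Int
ordered: ✗ — unused: key, env, key1 — weakening required
linear: ✗ — unused: key, env, key1 — weakening required
affine: ✓ — no duplicate uses among key, env, val, req, acc, ctr, key1, env1, val1, req1
relevant: ✗ — unused: key, env, key1 — weakening required
unrestricted: ✓ — simply typable at (((Int -> Int) -> Bool -> Int -> Int) -> (((Bool -> Bool) -> Str -> Str -> Bool) -> Str -> Bool) -> Int) -> Str -> (Bool -> Bool) -> Int; W, C, E all held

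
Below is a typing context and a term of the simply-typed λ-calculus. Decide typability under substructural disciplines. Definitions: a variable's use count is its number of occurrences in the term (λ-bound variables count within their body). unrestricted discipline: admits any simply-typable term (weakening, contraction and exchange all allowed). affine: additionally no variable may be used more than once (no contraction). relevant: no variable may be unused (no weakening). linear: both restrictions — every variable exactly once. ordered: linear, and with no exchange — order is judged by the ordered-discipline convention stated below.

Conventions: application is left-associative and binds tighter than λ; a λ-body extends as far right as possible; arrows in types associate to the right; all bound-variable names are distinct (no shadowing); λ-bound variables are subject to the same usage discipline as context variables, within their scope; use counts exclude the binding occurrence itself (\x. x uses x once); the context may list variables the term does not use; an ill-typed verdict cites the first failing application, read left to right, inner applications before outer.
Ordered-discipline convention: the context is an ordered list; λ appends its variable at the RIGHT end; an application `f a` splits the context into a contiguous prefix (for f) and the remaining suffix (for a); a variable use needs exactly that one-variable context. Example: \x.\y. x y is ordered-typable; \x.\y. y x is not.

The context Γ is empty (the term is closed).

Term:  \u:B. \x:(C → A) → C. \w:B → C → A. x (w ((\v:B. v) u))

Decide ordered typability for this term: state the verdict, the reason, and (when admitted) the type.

no — needs exchange: uses follow x, w, v, u
use counts: u (bound) ×1, x (bound) ×1, w (bound) ×1, v (bound) ×1
order of uses: x, w, v, u
typing: well-typed — term : B → ((C → A) → C) → (B → C → A) → C
per-discipline verdicts: ordered ✗; linear ✓; affine ✓; relevant ✓; unrestricted ✓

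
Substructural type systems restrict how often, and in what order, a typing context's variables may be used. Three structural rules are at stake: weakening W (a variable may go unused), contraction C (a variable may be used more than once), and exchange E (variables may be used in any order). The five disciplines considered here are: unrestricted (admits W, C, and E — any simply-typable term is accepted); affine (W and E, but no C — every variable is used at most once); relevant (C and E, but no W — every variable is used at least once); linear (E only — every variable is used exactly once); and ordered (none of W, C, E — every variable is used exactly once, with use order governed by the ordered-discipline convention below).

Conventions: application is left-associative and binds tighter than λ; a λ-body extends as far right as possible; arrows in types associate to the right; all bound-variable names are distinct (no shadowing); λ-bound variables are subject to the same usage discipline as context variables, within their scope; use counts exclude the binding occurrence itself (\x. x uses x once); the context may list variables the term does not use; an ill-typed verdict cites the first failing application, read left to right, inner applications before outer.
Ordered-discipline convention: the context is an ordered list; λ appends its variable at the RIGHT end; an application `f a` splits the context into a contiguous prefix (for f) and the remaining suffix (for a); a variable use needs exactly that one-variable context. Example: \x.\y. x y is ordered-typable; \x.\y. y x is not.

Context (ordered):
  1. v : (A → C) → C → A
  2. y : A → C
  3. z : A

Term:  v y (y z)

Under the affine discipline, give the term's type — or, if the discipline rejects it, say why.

not well-typed under affine — y ×2 used more than once (contraction)
counts: v ×1, y ×2, z ×1
use order (left to right): v, y, y, z
typing: well-typed — term : A
across the five disciplines: ordered ✗ · linear ✗ · affine ✗ · relevant ✓ · unrestricted ✓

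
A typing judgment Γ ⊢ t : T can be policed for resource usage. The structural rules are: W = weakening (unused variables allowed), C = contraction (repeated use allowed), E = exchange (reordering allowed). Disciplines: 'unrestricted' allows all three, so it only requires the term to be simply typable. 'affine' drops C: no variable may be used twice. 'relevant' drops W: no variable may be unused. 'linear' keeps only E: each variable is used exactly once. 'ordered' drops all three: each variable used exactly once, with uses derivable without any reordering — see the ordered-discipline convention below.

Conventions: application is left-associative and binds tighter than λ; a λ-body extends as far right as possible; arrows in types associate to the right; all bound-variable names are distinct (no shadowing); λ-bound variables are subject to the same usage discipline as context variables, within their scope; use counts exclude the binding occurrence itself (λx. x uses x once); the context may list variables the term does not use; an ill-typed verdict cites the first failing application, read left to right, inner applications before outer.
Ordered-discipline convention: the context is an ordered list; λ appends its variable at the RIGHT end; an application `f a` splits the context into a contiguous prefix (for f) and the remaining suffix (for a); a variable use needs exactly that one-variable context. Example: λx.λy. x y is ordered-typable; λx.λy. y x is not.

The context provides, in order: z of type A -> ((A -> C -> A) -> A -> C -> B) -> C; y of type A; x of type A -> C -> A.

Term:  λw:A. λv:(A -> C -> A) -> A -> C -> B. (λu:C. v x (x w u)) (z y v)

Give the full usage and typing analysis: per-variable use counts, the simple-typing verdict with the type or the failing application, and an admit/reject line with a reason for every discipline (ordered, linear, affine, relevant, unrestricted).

use counts: z: 1×, y: 1×, x: 2×, w (bound): 1×, v (bound): 2×, u (bound): 1×
use order (left to right): v, x, x, w, u, z, y, v
typing: the term checks, with type A -> ((A -> C -> A) -> A -> C -> B) -> C -> B
ordered: ✗, needs contraction — x ×2, v ×2
linear: ✗, needs contraction — x ×2, v ×2
affine: ✗, needs contraction — x ×2, v ×2
relevant: ✓, at least one use each (z, y, x, w, v, u)
unrestricted: ✓, well-typed at A -> ((A -> C -> A) -> A -> C -> B) -> C -> B; no restrictions here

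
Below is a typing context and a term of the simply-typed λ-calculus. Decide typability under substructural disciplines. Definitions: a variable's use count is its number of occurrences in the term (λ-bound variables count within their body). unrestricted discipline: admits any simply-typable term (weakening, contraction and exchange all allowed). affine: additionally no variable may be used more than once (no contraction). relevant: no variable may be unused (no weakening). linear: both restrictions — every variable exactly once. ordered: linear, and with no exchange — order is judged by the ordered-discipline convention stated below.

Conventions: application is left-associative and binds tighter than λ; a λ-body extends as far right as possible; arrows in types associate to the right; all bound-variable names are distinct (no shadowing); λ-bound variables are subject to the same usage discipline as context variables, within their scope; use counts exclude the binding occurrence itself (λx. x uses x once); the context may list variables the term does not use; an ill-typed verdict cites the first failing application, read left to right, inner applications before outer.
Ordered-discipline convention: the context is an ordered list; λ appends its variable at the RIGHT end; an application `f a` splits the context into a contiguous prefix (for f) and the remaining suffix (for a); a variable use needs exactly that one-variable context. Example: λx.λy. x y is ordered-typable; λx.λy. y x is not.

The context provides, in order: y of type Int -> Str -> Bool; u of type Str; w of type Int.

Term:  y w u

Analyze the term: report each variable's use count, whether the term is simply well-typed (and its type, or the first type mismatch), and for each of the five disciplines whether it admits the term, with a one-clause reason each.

variable uses: y ×1, u ×1, w ×1
left-to-right use order: y, w, u
typing: ✓ — Bool
ordered ✗ (use order y, w, u needs exchange)
linear ✓ (single use per variable (y, u, w))
affine ✓ (none of y, u, w used more than once)
relevant ✓ (none of y, u, w goes unused)
unrestricted ✓ (typability at Bool is all that's needed)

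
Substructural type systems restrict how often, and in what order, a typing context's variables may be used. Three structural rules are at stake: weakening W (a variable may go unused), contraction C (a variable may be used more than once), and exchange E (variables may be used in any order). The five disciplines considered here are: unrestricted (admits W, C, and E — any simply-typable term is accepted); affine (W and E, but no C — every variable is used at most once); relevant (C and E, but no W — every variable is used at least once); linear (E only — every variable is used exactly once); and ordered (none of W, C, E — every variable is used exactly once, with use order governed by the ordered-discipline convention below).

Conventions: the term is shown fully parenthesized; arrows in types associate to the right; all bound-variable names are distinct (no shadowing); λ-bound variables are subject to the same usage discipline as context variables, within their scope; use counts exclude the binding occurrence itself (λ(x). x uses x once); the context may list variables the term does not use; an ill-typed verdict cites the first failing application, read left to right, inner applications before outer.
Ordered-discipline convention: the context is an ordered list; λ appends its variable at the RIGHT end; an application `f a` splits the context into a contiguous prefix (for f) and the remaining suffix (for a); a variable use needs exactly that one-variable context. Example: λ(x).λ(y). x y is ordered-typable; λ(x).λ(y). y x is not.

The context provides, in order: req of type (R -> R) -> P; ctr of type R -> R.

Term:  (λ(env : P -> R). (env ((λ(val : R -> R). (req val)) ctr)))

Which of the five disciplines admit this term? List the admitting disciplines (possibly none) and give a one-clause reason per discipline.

admitted in: linear, affine, relevant, unrestricted
counts: req: 1, ctr: 1, env (bound): 1, val (bound): 1
left-to-right use order: env, req, val, ctr
typing: well-typed — term : (P -> R) -> R
ordered: ✗, no ordered split (uses run env, req, val, ctr)
linear: ✓, single use per variable (req, ctr, env, val)
affine: ✓, req, ctr, env, val: no repeats, contraction unneeded
relevant: ✓, req, ctr, env, val: all used, weakening unneeded
unrestricted: ✓, type-checks ((P -> R) -> R) and nothing is barred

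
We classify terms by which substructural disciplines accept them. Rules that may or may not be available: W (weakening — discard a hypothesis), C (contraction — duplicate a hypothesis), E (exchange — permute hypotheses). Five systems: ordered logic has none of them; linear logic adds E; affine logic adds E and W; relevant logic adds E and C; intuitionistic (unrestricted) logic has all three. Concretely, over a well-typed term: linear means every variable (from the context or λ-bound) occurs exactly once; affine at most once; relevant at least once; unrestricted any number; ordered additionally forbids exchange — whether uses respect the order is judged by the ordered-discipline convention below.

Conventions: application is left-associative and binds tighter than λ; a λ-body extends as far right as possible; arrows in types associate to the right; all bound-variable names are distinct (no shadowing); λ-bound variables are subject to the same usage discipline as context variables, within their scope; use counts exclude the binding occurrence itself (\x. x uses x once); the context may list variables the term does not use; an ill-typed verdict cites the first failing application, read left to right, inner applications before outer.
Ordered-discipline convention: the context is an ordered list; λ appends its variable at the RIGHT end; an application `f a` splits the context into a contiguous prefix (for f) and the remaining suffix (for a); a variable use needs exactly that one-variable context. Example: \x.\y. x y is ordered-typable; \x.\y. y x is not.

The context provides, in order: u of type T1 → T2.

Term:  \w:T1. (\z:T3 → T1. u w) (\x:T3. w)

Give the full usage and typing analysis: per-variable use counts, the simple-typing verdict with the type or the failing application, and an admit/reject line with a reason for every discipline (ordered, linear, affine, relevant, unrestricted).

counts: u ×1, w [bound] ×2, z [bound] ×0, x [bound] ×0
use order (left to right): u, w, w
typing: the term checks, with type T1 → T2
ordered: ✗, w ×2 used more than once (contraction); needs weakening: z, x unused
linear: ✗, w ×2 used more than once (contraction); needs weakening: z, x unused
affine: ✗, w ×2 used more than once (contraction)
relevant: ✗, needs weakening: z, x unused
unrestricted: ✓, well-typed at T1 → T2; no restrictions here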